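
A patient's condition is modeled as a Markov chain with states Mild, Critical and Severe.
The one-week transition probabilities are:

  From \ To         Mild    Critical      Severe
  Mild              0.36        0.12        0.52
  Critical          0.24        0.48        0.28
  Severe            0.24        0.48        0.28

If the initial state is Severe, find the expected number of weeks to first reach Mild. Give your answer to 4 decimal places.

4.1667

Let t(s) be the expected number of weeks to first reach Mild from state s, with t(Mild) = 0. Conditioning on the first week:
t(Critical) = 1 + 0.48·t(Critical) + 0.28·t(Severe)
t(Severe) = 1 + 0.48·t(Critical) + 0.28·t(Severe)
Solving: t(Critical) = 4.1667, t(Severe) = 4.1667.
Expected weeks from Severe to Mild: 4.1667.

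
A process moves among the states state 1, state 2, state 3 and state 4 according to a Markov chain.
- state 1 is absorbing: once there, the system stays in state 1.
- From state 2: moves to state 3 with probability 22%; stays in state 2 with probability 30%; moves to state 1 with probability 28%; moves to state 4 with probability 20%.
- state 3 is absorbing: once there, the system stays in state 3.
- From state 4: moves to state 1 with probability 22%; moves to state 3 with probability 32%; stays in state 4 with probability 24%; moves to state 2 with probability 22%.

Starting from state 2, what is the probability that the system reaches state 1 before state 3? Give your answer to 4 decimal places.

Let h(s) be the probability of absorption at state 1 starting from transient state s. Then h(state 1) = 1 and h(state 3) = 0. By first-step analysis:
h(state 2) = 0.28·1 + 0.3·h(state 2) + 0.22·0 + 0.2·h(state 4)
h(state 4) = 0.22·1 + 0.22·h(state 2) + 0.32·0 + 0.24·h(state 4)
Solving: h(state 2) = 0.5262, h(state 4) = 0.4418.
Starting from state 2, the probability is 0.5262.

0.5262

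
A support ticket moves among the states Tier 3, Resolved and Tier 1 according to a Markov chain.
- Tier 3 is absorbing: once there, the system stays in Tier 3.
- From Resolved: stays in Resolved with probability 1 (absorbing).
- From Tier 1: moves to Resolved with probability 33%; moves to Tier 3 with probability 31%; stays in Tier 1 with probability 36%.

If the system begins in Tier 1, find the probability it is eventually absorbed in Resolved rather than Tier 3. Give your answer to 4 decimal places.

Let h(s) be the probability of absorption at Resolved starting from transient state s. Then h(Resolved) = 1 and h(Tier 3) = 0. By first-step analysis:
h(Tier 1) = 0.31·0 + 0.33·1 + 0.36·h(Tier 1)
Solving: h(Tier 1) = 0.5156.
Starting from Tier 1, the probability is 0.5156.

0.5156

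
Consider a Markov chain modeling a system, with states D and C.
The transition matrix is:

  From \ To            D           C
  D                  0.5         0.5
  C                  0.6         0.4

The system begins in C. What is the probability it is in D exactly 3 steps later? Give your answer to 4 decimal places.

Propagate the distribution vector 3 steps from C.
After 0 steps: (0.0000, 1.0000)
After 1 step: (0.6000, 0.4000)
After 2 steps: (0.5400, 0.4600)
After 3 steps: (0.5460, 0.4540)
P(in D after 3 steps) = 0.5460

0.5460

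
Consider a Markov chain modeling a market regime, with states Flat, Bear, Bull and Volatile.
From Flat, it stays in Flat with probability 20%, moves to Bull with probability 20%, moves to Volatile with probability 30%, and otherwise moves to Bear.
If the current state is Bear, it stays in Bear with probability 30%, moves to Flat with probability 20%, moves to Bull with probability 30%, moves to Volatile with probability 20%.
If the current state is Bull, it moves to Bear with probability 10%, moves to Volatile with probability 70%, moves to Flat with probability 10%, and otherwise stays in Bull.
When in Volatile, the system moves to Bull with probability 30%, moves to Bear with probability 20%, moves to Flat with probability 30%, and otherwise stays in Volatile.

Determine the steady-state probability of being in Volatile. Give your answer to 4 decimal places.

Let the stationary distribution be π with π = πP and π_1 + π_2 + π_3 + π_4 = 1.
π_1 = 0.2·π_1 + 0.2·π_2 + 0.1·π_3 + 0.3·π_4
π_2 = 0.3·π_1 + 0.3·π_2 + 0.1·π_3 + 0.2·π_4
π_3 = 0.2·π_1 + 0.3·π_2 + 0.1·π_3 + 0.3·π_4
Solving with the normalization constraint gives π = (0.2105, 0.2198, 0.2325, 0.3373).
So the stationary probability of Volatile is 0.3373.

0.3373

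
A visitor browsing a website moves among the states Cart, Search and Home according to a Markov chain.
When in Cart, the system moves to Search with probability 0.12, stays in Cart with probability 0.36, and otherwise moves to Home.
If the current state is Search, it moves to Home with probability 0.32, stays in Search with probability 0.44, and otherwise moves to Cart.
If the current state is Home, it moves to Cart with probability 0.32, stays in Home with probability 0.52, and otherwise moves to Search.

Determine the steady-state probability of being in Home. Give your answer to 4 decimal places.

Let the stationary distribution be π with π = πP and π_1 + π_2 + π_3 = 1.
π_1 = 0.36·π_1 + 0.24·π_2 + 0.32·π_3
π_2 = 0.12·π_1 + 0.44·π_2 + 0.16·π_3
Solving with the normalization constraint gives π = (0.3163, 0.2047, 0.4791).
So the stationary probability of Home is 0.4791.

0.4791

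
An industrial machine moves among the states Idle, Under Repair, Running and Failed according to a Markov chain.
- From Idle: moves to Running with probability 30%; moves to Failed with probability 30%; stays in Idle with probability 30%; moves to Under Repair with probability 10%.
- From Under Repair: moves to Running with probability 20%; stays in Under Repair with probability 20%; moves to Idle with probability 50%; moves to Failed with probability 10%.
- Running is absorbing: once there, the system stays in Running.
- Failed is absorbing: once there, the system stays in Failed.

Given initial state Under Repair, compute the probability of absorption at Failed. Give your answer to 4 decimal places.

Let h(s) be the probability of absorption at Failed starting from transient state s. Then h(Failed) = 1 and h(Running) = 0. By first-step analysis:
h(Idle) = 0.3·h(Idle) + 0.1·h(Under Repair) + 0.3·0 + 0.3·1
h(Under Repair) = 0.5·h(Idle) + 0.2·h(Under Repair) + 0.2·0 + 0.1·1
Solving: h(Idle) = 0.4902, h(Under Repair) = 0.4314.
Starting from Under Repair, the probability is 0.4314.

0.4314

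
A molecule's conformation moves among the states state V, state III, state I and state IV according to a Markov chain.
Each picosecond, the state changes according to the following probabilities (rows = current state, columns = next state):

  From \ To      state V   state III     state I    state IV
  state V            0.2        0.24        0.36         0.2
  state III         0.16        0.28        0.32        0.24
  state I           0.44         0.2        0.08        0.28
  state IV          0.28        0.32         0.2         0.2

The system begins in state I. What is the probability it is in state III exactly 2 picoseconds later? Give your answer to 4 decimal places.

0.2672

Propagate the distribution vector 2 picoseconds from state I.
After 0 picoseconds: (0.0000, 0.0000, 1.0000, 0.0000)
After 1 picosecond: (0.4400, 0.2000, 0.0800, 0.2800)
After 2 picoseconds: (0.2336, 0.2672, 0.2848, 0.2144)
P(in state III after 2 picoseconds) = 0.2672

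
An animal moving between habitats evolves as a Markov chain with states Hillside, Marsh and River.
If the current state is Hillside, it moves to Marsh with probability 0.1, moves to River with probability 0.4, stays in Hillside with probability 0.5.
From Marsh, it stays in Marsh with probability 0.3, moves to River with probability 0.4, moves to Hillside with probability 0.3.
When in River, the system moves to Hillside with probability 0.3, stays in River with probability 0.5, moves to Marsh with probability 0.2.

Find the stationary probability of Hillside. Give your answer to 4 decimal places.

0.3750

Let the stationary distribution be π with π = πP and π_1 + π_2 + π_3 = 1.
π_1 = 0.5·π_1 + 0.3·π_2 + 0.3·π_3
π_2 = 0.1·π_1 + 0.3·π_2 + 0.2·π_3
Solving with the normalization constraint gives π = (0.3750, 0.1806, 0.4444).
So the stationary probability of Hillside is 0.3750.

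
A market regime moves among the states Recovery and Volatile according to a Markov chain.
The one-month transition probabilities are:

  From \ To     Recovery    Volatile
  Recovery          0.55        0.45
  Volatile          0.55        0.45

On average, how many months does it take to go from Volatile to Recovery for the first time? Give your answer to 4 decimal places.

1.8182

Let t(s) be the expected number of months to first reach Recovery from state s, with t(Recovery) = 0. Conditioning on the first month:
t(Volatile) = 1 + 0.45·t(Volatile)
Solving: t(Volatile) = 1.8182.
Expected months from Volatile to Recovery: 1.8182.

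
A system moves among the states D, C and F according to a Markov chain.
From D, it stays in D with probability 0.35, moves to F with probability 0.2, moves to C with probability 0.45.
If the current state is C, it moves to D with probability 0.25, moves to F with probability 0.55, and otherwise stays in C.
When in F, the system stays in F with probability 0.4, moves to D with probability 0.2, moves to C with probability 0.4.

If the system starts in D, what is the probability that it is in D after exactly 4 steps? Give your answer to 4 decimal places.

Propagate the distribution vector 4 steps from D.
After 0 steps: (1.0000, 0.0000, 0.0000)
After 1 step: (0.3500, 0.4500, 0.2000)
After 2 steps: (0.2750, 0.3275, 0.3975)
After 3 steps: (0.2576, 0.3483, 0.3941)
After 4 steps: (0.2561, 0.3432, 0.4007)
P(in D after 4 steps) = 0.2561

0.2561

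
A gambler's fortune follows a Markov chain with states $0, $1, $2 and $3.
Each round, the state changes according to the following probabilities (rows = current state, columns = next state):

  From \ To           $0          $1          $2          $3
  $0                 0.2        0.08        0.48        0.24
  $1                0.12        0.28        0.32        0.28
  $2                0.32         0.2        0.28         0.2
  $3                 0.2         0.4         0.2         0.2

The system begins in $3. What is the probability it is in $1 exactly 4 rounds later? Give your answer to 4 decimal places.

0.2389

Propagate the distribution vector 4 rounds from $3.
After 0 rounds: (0.0000, 0.0000, 0.0000, 1.0000)
After 1 round: (0.2000, 0.4000, 0.2000, 0.2000)
After 2 rounds: (0.1920, 0.2480, 0.3200, 0.2400)
After 3 rounds: (0.2186, 0.2448, 0.3091, 0.2275)
After 4 rounds: (0.2175, 0.2389, 0.3153, 0.2283)
P(in $1 after 4 rounds) = 0.2389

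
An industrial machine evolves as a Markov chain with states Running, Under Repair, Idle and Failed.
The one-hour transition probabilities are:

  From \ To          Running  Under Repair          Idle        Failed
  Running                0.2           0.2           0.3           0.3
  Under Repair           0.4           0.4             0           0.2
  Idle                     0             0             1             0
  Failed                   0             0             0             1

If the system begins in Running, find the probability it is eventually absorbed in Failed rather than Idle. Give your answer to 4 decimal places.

0.5500

Let h(s) be the probability of absorption at Failed starting from transient state s. Then h(Failed) = 1 and h(Idle) = 0. By first-step analysis:
h(Running) = 0.2·h(Running) + 0.2·h(Under Repair) + 0.3·0 + 0.3·1
h(Under Repair) = 0.4·h(Running) + 0.4·h(Under Repair) + 0.2·1
Solving: h(Running) = 0.5500, h(Under Repair) = 0.7000.
Starting from Running, the probability is 0.5500.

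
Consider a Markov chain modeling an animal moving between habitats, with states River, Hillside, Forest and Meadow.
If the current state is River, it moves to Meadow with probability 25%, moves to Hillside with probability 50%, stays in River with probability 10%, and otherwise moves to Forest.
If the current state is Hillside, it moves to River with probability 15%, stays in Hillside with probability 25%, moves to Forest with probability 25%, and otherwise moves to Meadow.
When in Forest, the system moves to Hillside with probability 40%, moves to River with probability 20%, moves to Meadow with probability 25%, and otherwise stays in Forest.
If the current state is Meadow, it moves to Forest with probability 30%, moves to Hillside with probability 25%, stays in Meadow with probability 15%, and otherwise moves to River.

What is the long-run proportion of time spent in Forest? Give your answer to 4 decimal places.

0.2217

Let the stationary distribution be π with π = πP and π_1 + π_2 + π_3 + π_4 = 1.
π_1 = 0.1·π_1 + 0.15·π_2 + 0.2·π_3 + 0.3·π_4
π_2 = 0.5·π_1 + 0.25·π_2 + 0.4·π_3 + 0.25·π_4
π_3 = 0.15·π_1 + 0.25·π_2 + 0.15·π_3 + 0.3·π_4
Solving with the normalization constraint gives π = (0.1902, 0.3308, 0.2217, 0.2573).
So the stationary probability of Forest is 0.2217.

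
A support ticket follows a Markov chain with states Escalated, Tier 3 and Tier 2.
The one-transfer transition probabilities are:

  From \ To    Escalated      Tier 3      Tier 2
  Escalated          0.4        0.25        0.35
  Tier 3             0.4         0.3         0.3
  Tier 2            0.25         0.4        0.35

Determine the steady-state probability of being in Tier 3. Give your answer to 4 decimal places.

0.3159

Let the stationary distribution be π with π = πP and π_1 + π_2 + π_3 = 1.
π_1 = 0.4·π_1 + 0.4·π_2 + 0.25·π_3
π_2 = 0.25·π_1 + 0.3·π_2 + 0.4·π_3
Solving with the normalization constraint gives π = (0.3499, 0.3159, 0.3342).
So the stationary probability of Tier 3 is 0.3159.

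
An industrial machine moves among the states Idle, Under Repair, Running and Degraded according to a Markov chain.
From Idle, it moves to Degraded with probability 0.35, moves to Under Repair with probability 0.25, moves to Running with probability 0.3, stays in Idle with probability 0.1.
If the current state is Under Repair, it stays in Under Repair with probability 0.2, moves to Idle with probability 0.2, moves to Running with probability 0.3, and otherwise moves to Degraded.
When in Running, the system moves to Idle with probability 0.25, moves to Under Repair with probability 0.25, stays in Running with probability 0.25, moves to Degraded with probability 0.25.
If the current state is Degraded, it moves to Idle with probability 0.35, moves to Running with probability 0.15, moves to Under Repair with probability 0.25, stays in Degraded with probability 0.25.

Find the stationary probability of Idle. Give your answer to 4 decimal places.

Let the stationary distribution be π with π = πP and π_1 + π_2 + π_3 + π_4 = 1.
π_1 = 0.1·π_1 + 0.2·π_2 + 0.25·π_3 + 0.35·π_4
π_2 = 0.25·π_1 + 0.2·π_2 + 0.25·π_3 + 0.25·π_4
π_3 = 0.3·π_1 + 0.3·π_2 + 0.25·π_3 + 0.15·π_4
Solving with the normalization constraint gives π = (0.2318, 0.2381, 0.2450, 0.2851).
So the stationary probability of Idle is 0.2318.

0.2318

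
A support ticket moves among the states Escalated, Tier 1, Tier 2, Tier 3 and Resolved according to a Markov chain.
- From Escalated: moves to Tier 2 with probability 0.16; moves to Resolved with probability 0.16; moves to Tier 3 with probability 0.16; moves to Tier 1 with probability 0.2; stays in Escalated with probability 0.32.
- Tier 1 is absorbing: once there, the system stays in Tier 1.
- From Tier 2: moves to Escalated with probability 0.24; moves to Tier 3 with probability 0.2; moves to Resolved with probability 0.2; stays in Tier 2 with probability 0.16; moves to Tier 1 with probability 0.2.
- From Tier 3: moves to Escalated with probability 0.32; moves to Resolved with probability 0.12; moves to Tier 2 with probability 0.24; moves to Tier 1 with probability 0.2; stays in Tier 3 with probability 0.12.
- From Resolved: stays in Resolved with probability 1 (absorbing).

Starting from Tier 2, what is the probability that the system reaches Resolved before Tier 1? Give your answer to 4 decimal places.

Let h(s) be the probability of absorption at Resolved starting from transient state s. Then h(Resolved) = 1 and h(Tier 1) = 0. By first-step analysis:
h(Escalated) = 0.32·h(Escalated) + 0.2·0 + 0.16·h(Tier 2) + 0.16·h(Tier 3) + 0.16·1
h(Tier 2) = 0.24·h(Escalated) + 0.2·0 + 0.16·h(Tier 2) + 0.2·h(Tier 3) + 0.2·1
h(Tier 3) = 0.32·h(Escalated) + 0.2·0 + 0.24·h(Tier 2) + 0.12·h(Tier 3) + 0.12·1
Solving: h(Escalated) = 0.4452, h(Tier 2) = 0.4666, h(Tier 3) = 0.4255.
Starting from Tier 2, the probability is 0.4666.

0.4666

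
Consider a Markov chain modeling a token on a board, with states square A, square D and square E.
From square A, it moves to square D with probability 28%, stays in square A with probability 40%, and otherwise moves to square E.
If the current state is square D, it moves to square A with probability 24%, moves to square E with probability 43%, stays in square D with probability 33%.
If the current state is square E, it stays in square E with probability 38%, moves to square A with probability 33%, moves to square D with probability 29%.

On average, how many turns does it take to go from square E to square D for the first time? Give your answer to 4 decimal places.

Let t(s) be the expected number of turns to first reach square D from state s, with t(square D) = 0. Conditioning on the first turn:
t(square A) = 1 + 0.4·t(square A) + 0.32·t(square E)
t(square E) = 1 + 0.33·t(square A) + 0.38·t(square E)
Solving: t(square A) = 3.5285, t(square E) = 3.4910.
Expected turns from square E to square D: 3.4910.

3.4910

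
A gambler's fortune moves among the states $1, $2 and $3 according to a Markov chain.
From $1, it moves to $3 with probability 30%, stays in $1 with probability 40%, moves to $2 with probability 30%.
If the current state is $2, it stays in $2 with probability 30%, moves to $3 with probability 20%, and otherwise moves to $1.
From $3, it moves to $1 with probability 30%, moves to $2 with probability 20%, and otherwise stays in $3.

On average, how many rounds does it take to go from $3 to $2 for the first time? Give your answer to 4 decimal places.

4.2857

Let t(s) be the expected number of rounds to first reach $2 from state s, with t($2) = 0. Conditioning on the first round:
t($1) = 1 + 0.4·t($1) + 0.3·t($3)
t($3) = 1 + 0.3·t($1) + 0.5·t($3)
Solving: t($1) = 3.8095, t($3) = 4.2857.
Expected rounds from $3 to $2: 4.2857.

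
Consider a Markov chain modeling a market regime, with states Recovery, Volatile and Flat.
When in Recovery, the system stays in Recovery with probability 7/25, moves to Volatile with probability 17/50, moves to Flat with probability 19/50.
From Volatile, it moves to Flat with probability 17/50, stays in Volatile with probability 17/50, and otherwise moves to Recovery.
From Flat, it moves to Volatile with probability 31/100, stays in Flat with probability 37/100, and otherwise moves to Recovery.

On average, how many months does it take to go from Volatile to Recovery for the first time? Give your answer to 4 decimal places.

Let t(s) be the expected number of months to first reach Recovery from state s, with t(Recovery) = 0. Conditioning on the first month:
t(Volatile) = 1 + 0.34·t(Volatile) + 0.34·t(Flat)
t(Flat) = 1 + 0.31·t(Volatile) + 0.37·t(Flat)
Solving: t(Volatile) = 3.1250, t(Flat) = 3.1250.
Expected months from Volatile to Recovery: 3.1250.

3.1250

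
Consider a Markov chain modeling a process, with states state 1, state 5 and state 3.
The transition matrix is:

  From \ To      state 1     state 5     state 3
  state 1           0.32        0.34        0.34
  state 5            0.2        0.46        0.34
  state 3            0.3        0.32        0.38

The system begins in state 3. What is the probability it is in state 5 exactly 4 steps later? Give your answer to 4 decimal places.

0.3782

Propagate the distribution vector 4 steps from state 3.
After 0 steps: (0.0000, 0.0000, 1.0000)
After 1 step: (0.3000, 0.3200, 0.3800)
After 2 steps: (0.2740, 0.3708, 0.3552)
After 3 steps: (0.2684, 0.3774, 0.3542)
After 4 steps: (0.2676, 0.3782, 0.3542)
P(in state 5 after 4 steps) = 0.3782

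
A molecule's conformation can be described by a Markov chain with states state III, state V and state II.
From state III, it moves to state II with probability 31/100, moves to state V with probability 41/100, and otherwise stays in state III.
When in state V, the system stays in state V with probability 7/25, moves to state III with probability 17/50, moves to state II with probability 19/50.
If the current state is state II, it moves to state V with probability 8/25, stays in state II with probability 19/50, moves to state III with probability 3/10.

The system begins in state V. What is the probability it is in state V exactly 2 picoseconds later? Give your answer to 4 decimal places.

Sum over the intermediate state after 1 picosecond:
P = P(state V→state III)·P(state III→state V) + P(state V→state V)·P(state V→state V) + P(state V→state II)·P(state II→state V)
  = 0.34×0.41 + 0.28×0.28 + 0.38×0.32
  = 0.1394 + 0.0784 + 0.1216 = 0.3394

0.3394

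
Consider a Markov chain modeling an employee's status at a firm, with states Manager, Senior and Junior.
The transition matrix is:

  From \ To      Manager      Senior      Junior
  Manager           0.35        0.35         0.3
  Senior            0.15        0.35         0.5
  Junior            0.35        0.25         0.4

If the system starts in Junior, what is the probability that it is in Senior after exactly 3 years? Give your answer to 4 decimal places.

Propagate the distribution vector 3 years from Junior.
After 0 years: (0.0000, 0.0000, 1.0000)
After 1 year: (0.3500, 0.2500, 0.4000)
After 2 years: (0.3000, 0.3100, 0.3900)
After 3 years: (0.2880, 0.3110, 0.4010)
P(in Senior after 3 years) = 0.3110

0.3110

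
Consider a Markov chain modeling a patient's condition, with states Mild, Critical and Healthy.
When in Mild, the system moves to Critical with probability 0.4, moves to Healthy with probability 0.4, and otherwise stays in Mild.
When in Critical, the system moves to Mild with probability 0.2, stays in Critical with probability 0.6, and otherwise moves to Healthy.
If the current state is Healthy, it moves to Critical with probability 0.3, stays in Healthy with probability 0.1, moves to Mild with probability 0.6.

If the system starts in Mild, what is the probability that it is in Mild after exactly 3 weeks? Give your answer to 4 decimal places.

Propagate the distribution vector 3 weeks from Mild.
After 0 weeks: (1.0000, 0.0000, 0.0000)
After 1 week: (0.2000, 0.4000, 0.4000)
After 2 weeks: (0.3600, 0.4400, 0.2000)
After 3 weeks: (0.2800, 0.4680, 0.2520)
P(in Mild after 3 weeks) = 0.2800

0.2800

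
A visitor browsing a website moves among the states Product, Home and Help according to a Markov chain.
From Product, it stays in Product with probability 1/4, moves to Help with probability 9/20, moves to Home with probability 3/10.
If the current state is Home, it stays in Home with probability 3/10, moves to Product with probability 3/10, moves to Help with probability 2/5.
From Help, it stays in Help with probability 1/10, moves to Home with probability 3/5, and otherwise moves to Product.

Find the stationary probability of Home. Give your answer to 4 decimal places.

Let the stationary distribution be π with π = πP and π_1 + π_2 + π_3 = 1.
π_1 = 0.25·π_1 + 0.3·π_2 + 0.3·π_3
π_2 = 0.3·π_1 + 0.3·π_2 + 0.6·π_3
Solving with the normalization constraint gives π = (0.2857, 0.3956, 0.3187).
So the stationary probability of Home is 0.3956.

0.3956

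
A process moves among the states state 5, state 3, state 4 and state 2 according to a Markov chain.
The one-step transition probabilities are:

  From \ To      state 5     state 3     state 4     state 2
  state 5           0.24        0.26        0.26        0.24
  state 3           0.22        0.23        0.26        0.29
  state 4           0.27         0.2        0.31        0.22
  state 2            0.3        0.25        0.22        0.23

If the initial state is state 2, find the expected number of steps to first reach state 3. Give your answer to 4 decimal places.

4.1656

Let t(s) be the expected number of steps to first reach state 3 from state s, with t(state 3) = 0. Conditioning on the first step:
t(state 5) = 1 + 0.24·t(state 5) + 0.26·t(state 4) + 0.24·t(state 2)
t(state 4) = 1 + 0.27·t(state 5) + 0.31·t(state 4) + 0.22·t(state 2)
t(state 2) = 1 + 0.3·t(state 5) + 0.22·t(state 4) + 0.23·t(state 2)
Solving: t(state 5) = 4.1349, t(state 4) = 4.3954, t(state 2) = 4.1656.
Expected steps from state 2 to state 3: 4.1656.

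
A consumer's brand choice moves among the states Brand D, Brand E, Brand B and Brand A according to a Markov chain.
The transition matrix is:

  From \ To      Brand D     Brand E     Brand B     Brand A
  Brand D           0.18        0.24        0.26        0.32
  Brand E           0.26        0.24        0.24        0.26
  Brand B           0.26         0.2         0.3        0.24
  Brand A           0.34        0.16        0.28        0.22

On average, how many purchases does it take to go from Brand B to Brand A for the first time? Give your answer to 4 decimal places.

Let t(s) be the expected number of purchases to first reach Brand A from state s, with t(Brand A) = 0. Conditioning on the first purchase:
t(Brand D) = 1 + 0.18·t(Brand D) + 0.24·t(Brand E) + 0.26·t(Brand B)
t(Brand E) = 1 + 0.26·t(Brand D) + 0.24·t(Brand E) + 0.24·t(Brand B)
t(Brand B) = 1 + 0.26·t(Brand D) + 0.2·t(Brand E) + 0.3·t(Brand B)
Solving: t(Brand D) = 3.5093, t(Brand E) = 3.7142, t(Brand B) = 3.7932.
Expected purchases from Brand B to Brand A: 3.7932.

3.7932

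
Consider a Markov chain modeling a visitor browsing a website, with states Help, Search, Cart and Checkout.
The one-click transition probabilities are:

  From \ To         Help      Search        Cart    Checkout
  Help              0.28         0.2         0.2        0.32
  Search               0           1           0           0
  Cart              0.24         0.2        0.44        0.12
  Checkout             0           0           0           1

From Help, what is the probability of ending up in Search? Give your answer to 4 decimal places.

Let h(s) be the probability of absorption at Search starting from transient state s. Then h(Search) = 1 and h(Checkout) = 0. By first-step analysis:
h(Help) = 0.28·h(Help) + 0.2·1 + 0.2·h(Cart) + 0.32·0
h(Cart) = 0.24·h(Help) + 0.2·1 + 0.44·h(Cart) + 0.12·0
Solving: h(Help) = 0.4279, h(Cart) = 0.5405.
Starting from Help, the probability is 0.4279.

0.4279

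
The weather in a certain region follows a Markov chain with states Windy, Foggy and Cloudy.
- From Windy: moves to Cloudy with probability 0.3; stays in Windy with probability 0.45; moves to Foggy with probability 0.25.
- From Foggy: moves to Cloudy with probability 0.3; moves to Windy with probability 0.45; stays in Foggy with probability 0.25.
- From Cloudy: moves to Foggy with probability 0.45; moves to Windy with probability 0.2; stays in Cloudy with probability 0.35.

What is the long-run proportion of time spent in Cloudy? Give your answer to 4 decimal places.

0.3158

Let the stationary distribution be π with π = πP and π_1 + π_2 + π_3 = 1.
π_1 = 0.45·π_1 + 0.45·π_2 + 0.2·π_3
π_2 = 0.25·π_1 + 0.25·π_2 + 0.45·π_3
Solving with the normalization constraint gives π = (0.3711, 0.3132, 0.3158).
So the stationary probability of Cloudy is 0.3158.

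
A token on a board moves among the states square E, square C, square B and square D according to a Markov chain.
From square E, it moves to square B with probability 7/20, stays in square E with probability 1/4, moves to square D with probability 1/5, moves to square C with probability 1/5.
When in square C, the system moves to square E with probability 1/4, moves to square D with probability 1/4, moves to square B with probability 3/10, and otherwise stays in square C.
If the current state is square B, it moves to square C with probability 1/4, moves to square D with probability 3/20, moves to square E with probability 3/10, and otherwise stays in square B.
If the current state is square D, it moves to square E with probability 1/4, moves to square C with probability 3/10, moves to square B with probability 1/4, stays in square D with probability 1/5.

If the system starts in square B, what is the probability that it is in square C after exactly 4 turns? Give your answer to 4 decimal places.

Propagate the distribution vector 4 turns from square B.
After 0 turns: (0.0000, 0.0000, 1.0000, 0.0000)
After 1 turn: (0.3000, 0.2500, 0.3000, 0.1500)
After 2 turns: (0.2650, 0.2300, 0.3075, 0.1975)
After 3 turns: (0.2654, 0.2351, 0.3034, 0.1961)
After 4 turns: (0.2652, 0.2348, 0.3035, 0.1966)
P(in square C after 4 turns) = 0.2348

0.2348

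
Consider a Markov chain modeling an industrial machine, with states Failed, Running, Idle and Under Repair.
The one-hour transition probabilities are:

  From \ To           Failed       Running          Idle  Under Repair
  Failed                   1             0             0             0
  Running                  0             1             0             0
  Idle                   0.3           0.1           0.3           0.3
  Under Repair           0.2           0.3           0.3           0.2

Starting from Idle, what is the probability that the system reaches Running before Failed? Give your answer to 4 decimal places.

0.3617

Let h(s) be the probability of absorption at Running starting from transient state s. Then h(Running) = 1 and h(Failed) = 0. By first-step analysis:
h(Idle) = 0.3·0 + 0.1·1 + 0.3·h(Idle) + 0.3·h(Under Repair)
h(Under Repair) = 0.2·0 + 0.3·1 + 0.3·h(Idle) + 0.2·h(Under Repair)
Solving: h(Idle) = 0.3617, h(Under Repair) = 0.5106.
Starting from Idle, the probability is 0.3617.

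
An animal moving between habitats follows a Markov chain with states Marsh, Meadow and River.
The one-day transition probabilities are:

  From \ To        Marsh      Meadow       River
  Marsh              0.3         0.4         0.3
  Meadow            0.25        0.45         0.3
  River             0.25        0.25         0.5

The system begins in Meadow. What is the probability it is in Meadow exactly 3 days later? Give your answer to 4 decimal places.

0.3649

Propagate the distribution vector 3 days from Meadow.
After 0 days: (0.0000, 1.0000, 0.0000)
After 1 day: (0.2500, 0.4500, 0.3000)
After 2 days: (0.2625, 0.3775, 0.3600)
After 3 days: (0.2631, 0.3649, 0.3720)
P(in Meadow after 3 days) = 0.3649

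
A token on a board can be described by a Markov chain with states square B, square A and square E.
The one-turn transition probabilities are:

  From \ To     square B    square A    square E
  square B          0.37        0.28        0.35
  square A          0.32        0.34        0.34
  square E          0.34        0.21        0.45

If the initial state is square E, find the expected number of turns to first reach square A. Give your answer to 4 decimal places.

4.2637

Let t(s) be the expected number of turns to first reach square A from state s, with t(square A) = 0. Conditioning on the first turn:
t(square B) = 1 + 0.37·t(square B) + 0.35·t(square E)
t(square E) = 1 + 0.34·t(square B) + 0.45·t(square E)
Solving: t(square B) = 3.9560, t(square E) = 4.2637.
Expected turns from square E to square A: 4.2637.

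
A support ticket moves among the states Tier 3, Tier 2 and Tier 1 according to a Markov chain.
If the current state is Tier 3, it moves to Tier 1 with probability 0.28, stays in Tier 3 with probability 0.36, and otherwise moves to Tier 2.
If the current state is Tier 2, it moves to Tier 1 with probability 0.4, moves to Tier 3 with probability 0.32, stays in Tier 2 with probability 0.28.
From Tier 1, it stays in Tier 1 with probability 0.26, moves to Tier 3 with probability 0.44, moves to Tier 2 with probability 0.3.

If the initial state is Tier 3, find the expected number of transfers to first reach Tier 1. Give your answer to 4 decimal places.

Let t(s) be the expected number of transfers to first reach Tier 1 from state s, with t(Tier 1) = 0. Conditioning on the first transfer:
t(Tier 3) = 1 + 0.36·t(Tier 3) + 0.36·t(Tier 2)
t(Tier 2) = 1 + 0.32·t(Tier 3) + 0.28·t(Tier 2)
Solving: t(Tier 3) = 3.1250, t(Tier 2) = 2.7778.
Expected transfers from Tier 3 to Tier 1: 3.1250.

3.1250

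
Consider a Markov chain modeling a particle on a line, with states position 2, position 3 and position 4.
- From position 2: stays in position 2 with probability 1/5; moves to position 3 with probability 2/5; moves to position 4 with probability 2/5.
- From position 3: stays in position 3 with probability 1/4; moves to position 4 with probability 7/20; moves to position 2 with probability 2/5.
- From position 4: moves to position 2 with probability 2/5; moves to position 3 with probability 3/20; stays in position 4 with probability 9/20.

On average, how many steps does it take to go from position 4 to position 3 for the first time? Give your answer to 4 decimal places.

Let t(s) be the expected number of steps to first reach position 3 from state s, with t(position 3) = 0. Conditioning on the first step:
t(position 2) = 1 + 0.2·t(position 2) + 0.4·t(position 4)
t(position 4) = 1 + 0.4·t(position 2) + 0.45·t(position 4)
Solving: t(position 2) = 3.3929, t(position 4) = 4.2857.
Expected steps from position 4 to position 3: 4.2857.

4.2857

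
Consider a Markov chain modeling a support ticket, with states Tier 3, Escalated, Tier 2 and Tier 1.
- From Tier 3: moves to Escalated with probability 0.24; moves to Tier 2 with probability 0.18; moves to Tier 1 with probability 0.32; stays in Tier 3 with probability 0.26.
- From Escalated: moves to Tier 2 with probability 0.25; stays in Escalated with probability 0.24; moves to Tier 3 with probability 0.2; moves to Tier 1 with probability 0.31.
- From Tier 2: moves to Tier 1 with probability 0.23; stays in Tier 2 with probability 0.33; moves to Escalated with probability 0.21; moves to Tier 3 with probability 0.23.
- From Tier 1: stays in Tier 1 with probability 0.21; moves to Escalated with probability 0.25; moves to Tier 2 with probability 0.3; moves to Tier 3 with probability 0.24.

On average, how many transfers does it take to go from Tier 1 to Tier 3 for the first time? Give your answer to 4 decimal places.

4.3937

Let t(s) be the expected number of transfers to first reach Tier 3 from state s, with t(Tier 3) = 0. Conditioning on the first transfer:
t(Escalated) = 1 + 0.24·t(Escalated) + 0.25·t(Tier 2) + 0.31·t(Tier 1)
t(Tier 2) = 1 + 0.21·t(Escalated) + 0.33·t(Tier 2) + 0.23·t(Tier 1)
t(Tier 1) = 1 + 0.25·t(Escalated) + 0.3·t(Tier 2) + 0.21·t(Tier 1)
Solving: t(Escalated) = 4.5658, t(Tier 2) = 4.4319, t(Tier 1) = 4.3937.
Expected transfers from Tier 1 to Tier 3: 4.3937.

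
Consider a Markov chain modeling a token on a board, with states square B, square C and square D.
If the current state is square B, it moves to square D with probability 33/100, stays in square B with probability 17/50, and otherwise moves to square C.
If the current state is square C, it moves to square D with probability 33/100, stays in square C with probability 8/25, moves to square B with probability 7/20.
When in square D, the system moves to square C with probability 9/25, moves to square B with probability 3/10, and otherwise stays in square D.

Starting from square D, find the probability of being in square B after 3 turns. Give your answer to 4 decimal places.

0.3300

Propagate the distribution vector 3 turns from square D.
After 0 turns: (0.0000, 0.0000, 1.0000)
After 1 turn: (0.3000, 0.3600, 0.3400)
After 2 turns: (0.3300, 0.3366, 0.3334)
After 3 turns: (0.3300, 0.3366, 0.3333)
P(in square B after 3 turns) = 0.3300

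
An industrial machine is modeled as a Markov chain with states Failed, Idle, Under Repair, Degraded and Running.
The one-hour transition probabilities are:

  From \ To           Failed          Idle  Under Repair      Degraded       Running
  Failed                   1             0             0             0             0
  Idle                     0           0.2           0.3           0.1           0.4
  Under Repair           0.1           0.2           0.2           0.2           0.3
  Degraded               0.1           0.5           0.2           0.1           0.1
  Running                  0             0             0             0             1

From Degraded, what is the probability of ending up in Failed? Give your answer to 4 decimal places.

Let h(s) be the probability of absorption at Failed starting from transient state s. Then h(Failed) = 1 and h(Running) = 0. By first-step analysis:
h(Idle) = 0.2·h(Idle) + 0.3·h(Under Repair) + 0.1·h(Degraded) + 0.4·0
h(Under Repair) = 0.1·1 + 0.2·h(Idle) + 0.2·h(Under Repair) + 0.2·h(Degraded) + 0.3·0
h(Degraded) = 0.1·1 + 0.5·h(Idle) + 0.2·h(Under Repair) + 0.1·h(Degraded) + 0.1·0
Solving: h(Idle) = 0.1034, h(Under Repair) = 0.2043, h(Degraded) = 0.2139.
Starting from Degraded, the probability is 0.2139.

0.2139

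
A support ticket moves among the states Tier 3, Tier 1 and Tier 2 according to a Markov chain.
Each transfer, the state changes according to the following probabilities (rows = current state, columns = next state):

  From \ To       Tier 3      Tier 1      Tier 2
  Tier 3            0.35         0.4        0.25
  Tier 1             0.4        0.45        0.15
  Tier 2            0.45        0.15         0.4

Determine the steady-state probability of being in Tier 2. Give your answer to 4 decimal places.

0.2524

Let the stationary distribution be π with π = πP and π_1 + π_2 + π_3 = 1.
π_1 = 0.35·π_1 + 0.4·π_2 + 0.45·π_3
π_2 = 0.4·π_1 + 0.45·π_2 + 0.15·π_3
Solving with the normalization constraint gives π = (0.3930, 0.3546, 0.2524).
So the stationary probability of Tier 2 is 0.2524.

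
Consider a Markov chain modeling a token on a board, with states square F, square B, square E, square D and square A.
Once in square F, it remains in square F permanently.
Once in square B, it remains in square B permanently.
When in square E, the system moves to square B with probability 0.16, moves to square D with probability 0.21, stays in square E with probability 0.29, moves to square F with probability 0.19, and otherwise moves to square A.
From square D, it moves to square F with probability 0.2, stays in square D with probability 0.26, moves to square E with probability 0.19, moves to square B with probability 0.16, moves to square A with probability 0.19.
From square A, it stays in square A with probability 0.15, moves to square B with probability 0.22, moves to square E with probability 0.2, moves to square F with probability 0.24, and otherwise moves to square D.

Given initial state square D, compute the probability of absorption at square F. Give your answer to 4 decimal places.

Let h(s) be the probability of absorption at square F starting from transient state s. Then h(square F) = 1 and h(square B) = 0. By first-step analysis:
h(square E) = 0.19·1 + 0.16·0 + 0.29·h(square E) + 0.21·h(square D) + 0.15·h(square A)
h(square D) = 0.2·1 + 0.16·0 + 0.19·h(square E) + 0.26·h(square D) + 0.19·h(square A)
h(square A) = 0.24·1 + 0.22·0 + 0.2·h(square E) + 0.19·h(square D) + 0.15·h(square A)
Solving: h(square E) = 0.5414, h(square D) = 0.5458, h(square A) = 0.5317.
Starting from square D, the probability is 0.5458.

0.5458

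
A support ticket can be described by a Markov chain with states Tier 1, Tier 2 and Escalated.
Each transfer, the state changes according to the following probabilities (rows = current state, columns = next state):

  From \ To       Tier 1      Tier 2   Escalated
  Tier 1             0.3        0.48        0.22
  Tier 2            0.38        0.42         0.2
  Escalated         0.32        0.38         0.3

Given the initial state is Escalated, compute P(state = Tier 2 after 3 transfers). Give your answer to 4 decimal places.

0.4307

Propagate the distribution vector 3 transfers from Escalated.
After 0 transfers: (0.0000, 0.0000, 1.0000)
After 1 transfer: (0.3200, 0.3800, 0.3000)
After 2 transfers: (0.3364, 0.4272, 0.2364)
After 3 transfers: (0.3389, 0.4307, 0.2304)
P(in Tier 2 after 3 transfers) = 0.4307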